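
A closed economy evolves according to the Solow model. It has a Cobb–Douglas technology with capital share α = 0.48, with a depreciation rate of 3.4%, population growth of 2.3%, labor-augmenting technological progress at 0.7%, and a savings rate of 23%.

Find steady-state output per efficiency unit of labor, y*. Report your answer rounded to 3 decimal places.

At the steady state, Δk = 0, so s·k^α = (n + g + δ)·k.
Dividing both sides by k: k^(1−α) = s / (n + g + δ).
k^0.52 = 0.23 / (0.023 + 0.007 + 0.034) = 0.23 / 0.064 = 3.5938
k* = 3.5938^(1/0.52) ≈ 11.7050
y* = (k*)^α = 11.7050^0.48 ≈ 3.2570

y* = 3.257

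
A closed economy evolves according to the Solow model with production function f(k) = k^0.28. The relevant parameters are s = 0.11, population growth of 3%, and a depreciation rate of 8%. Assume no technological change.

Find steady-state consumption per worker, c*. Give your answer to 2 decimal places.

c* ≈ 0.89

In steady state, investment equals break-even investment: s·k^α = (n + δ)·k.
Dividing both sides by k: k^(1−α) = s / (n + δ).
k^0.72 = 0.11 / (0.030 + 0.080) = 0.11 / 0.110 = 1.0000
k* = 1.0000^(1/0.72) ≈ 1.0000
y* = (k*)^α = 1.0000^0.28 ≈ 1.0000
c* = (1 − s)·y* = (1 − 0.11) × 1.0000 ≈ 0.8900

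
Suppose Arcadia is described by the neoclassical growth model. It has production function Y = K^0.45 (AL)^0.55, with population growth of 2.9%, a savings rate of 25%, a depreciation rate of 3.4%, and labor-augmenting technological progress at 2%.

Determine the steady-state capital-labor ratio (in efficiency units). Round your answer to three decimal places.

k* = 7.424

At the steady state, Δk = 0, so s·k^α = (n + g + δ)·k.
Dividing both sides by k: k^(1−α) = s / (n + g + δ).
k^0.55 = 0.25 / (0.029 + 0.020 + 0.034) = 0.25 / 0.083 = 3.0120
k* = 3.0120^(1/0.55) ≈ 7.4241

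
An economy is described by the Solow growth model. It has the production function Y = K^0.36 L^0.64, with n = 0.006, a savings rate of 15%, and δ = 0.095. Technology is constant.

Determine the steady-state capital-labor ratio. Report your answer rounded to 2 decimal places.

At the steady state, Δk = 0, so s·k^α = (n + δ)·k.
Rearranging, k^(1−α) = s / (n + δ).
k^0.64 = 0.15 / (0.006 + 0.095) = 0.15 / 0.101 = 1.4851
k* = 1.4851^(1/0.64) ≈ 1.8551

k* ≈ 1.86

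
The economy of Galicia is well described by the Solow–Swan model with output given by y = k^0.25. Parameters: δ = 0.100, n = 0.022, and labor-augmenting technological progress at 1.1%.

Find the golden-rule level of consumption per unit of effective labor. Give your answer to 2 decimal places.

c_gold ≈ 0.93

At the golden rule, f'(k) = n + g + δ, so α·k^(α−1) = n + g + δ and k_gold = (α/(n + g + δ))^(1/(1−α)).
k_gold = (0.25/0.133)^(1/0.75) = 1.8797^1.3333 ≈ 2.3198
c_gold = f(k_gold) − (n + g + δ)·k_gold = 1.2341 − 0.133×2.3198 ≈ 0.9256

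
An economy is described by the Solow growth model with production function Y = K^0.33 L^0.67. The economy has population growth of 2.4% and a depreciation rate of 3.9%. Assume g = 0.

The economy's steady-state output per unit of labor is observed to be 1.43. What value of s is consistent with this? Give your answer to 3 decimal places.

Steady state requires s·f(k) = (n + δ)·k, i.e. s·k^α = (n + δ)·k.
Since y* = [s/(n + δ)]^(α/(1−α)), we have s/(n + δ) = (y*)^((1−α)/α) = 1.43^2.0303 = 2.0672.
Therefore s = 2.0672 × (n + δ) = 2.0672 × 0.063 = 0.1302.

s ≈ 0.130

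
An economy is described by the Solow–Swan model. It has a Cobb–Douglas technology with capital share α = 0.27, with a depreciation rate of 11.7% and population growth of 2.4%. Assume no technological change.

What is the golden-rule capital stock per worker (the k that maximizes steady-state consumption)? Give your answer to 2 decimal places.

k_gold ≈ 2.44

The golden rule sets f'(k) = n + δ, i.e. α·k^(α−1) = n + δ.
So k^(1−α) = α / (n + δ) = 0.27 / 0.141 = 1.9149.
k_gold = 1.9149^(1/0.73) ≈ 2.4350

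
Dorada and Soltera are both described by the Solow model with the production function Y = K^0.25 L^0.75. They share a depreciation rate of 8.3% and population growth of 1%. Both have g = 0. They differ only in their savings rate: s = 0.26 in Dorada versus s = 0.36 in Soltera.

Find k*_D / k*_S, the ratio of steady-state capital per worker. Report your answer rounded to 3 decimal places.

ratio ≈ 0.648

Steady-state k* = [s/(n + δ)]^(1/(1−α)), so the ratio is [ (s_D/(n + δ)_D) / (s_S/(n + δ)_S) ]^1.3333.
s_D/(n + δ)_D = 0.26/0.093 = 2.7957; s_S/(n + δ)_S = 0.36/0.093 = 3.8710.
Ratio = (2.7957/3.8710)^1.3333 = 0.7222^1.3333 ≈ 0.6480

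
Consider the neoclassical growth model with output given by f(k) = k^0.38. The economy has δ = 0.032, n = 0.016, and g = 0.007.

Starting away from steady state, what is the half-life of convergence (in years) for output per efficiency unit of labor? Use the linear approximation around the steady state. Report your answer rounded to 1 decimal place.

Near the steady state the convergence rate is λ = (1 − α)(n + g + δ).
λ = (1 − 0.38) × 0.055 = 0.62 × 0.055 = 0.0341
Half-life = ln 2 / λ = 0.6931 / 0.0341 ≈ 20.33 years

half-life ≈ 20.3 years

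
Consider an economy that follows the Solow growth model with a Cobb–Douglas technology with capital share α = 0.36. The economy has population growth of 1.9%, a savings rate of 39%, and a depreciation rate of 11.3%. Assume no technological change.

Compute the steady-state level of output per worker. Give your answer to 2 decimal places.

y* ≈ 1.84

In steady state, investment equals break-even investment: s·k^α = (n + δ)·k.
Rearranging, k^(1−α) = s / (n + δ).
k^0.64 = 0.39 / (0.019 + 0.113) = 0.39 / 0.132 = 2.9545
k* = 2.9545^(1/0.64) ≈ 5.4341
y* = (k*)^α = 5.4341^0.36 ≈ 1.8393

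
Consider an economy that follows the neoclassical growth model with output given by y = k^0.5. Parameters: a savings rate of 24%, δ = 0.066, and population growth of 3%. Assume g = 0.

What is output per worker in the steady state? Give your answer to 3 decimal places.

At the steady state, Δk = 0, so s·k^α = (n + δ)·k.
Dividing both sides by k: k^(1−α) = s / (n + δ).
k^0.5 = 0.24 / (0.030 + 0.066) = 0.24 / 0.096 = 2.5000
k* = 2.5000^(1/0.5) ≈ 6.2500
y* = (k*)^α = 6.2500^0.5 ≈ 2.5000

y* = 2.500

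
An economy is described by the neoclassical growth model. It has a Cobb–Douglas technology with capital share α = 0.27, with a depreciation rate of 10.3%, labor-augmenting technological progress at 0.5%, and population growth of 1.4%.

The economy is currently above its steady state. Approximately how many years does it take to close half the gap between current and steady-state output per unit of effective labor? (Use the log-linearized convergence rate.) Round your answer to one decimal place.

about 7.8 years

Near the steady state the convergence rate is λ = (1 − α)(n + g + δ).
λ = (1 − 0.27) × 0.122 = 0.73 × 0.122 = 0.08906
Half-life = ln 2 / λ = 0.6931 / 0.08906 ≈ 7.78 years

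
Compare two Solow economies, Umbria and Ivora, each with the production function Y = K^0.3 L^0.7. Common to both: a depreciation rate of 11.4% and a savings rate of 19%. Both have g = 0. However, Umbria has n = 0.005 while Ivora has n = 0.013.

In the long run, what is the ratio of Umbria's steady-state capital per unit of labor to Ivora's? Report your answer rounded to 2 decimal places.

k*_U / k*_I ≈ 1.10

Steady-state k* = [s/(n + δ)]^(1/(1−α)), so the ratio is [ (s_U/(n + δ)_U) / (s_I/(n + δ)_I) ]^1.4286.
s_U/(n + δ)_U = 0.19/0.119 = 1.5966; s_I/(n + δ)_I = 0.19/0.127 = 1.4961.
Ratio = (1.5966/1.4961)^1.4286 = 1.0672^1.4286 ≈ 1.0974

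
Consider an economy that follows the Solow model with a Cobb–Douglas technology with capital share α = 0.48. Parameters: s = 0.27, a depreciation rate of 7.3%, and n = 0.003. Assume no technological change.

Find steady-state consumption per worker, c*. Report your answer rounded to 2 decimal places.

c* ≈ 2.35

Steady state requires s·f(k) = (n + δ)·k, i.e. s·k^α = (n + δ)·k.
Dividing both sides by k: k^(1−α) = s / (n + δ).
k^0.52 = 0.27 / (0.003 + 0.073) = 0.27 / 0.076 = 3.5526
k* = 3.5526^(1/0.52) ≈ 11.4484
y* = (k*)^α = 11.4484^0.48 ≈ 3.2225
c* = (1 − s)·y* = (1 − 0.27) × 3.2225 ≈ 2.3524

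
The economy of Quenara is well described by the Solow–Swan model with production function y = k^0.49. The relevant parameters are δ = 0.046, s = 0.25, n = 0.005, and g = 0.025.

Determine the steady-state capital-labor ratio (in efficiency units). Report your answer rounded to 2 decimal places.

k* ≈ 10.33

At the steady state, Δk = 0, so s·k^α = (n + g + δ)·k.
Dividing both sides by k: k^(1−α) = s / (n + g + δ).
k^0.51 = 0.25 / (0.005 + 0.025 + 0.046) = 0.25 / 0.076 = 3.2895
k* = 3.2895^(1/0.51) ≈ 10.3271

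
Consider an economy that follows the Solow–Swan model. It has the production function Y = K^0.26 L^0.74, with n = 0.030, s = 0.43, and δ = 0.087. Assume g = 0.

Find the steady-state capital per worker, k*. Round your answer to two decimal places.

k* ≈ 5.81

At the steady state, Δk = 0, so s·k^α = (n + δ)·k.
Rearranging, k^(1−α) = s / (n + δ).
k^0.74 = 0.43 / (0.030 + 0.087) = 0.43 / 0.117 = 3.6752
k* = 3.6752^(1/0.74) ≈ 5.8062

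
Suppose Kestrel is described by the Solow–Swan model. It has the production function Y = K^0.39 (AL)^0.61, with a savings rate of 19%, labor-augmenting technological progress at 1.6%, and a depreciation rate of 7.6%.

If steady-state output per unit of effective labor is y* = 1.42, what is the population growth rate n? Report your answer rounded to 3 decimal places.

Steady state requires s·f(k) = (n + g + δ)·k, i.e. s·k^α = (n + g + δ)·k.
Since y* = [s/(n + g + δ)]^(α/(1−α)), we have s/(n + g + δ) = (y*)^((1−α)/α) = 1.42^1.5641 = 1.7306.
Therefore n + g + δ = s / 1.7306 = 0.19 / 1.7306 = 0.1098, so n = 0.1098 − 0.092 = 0.0178.

n ≈ 0.018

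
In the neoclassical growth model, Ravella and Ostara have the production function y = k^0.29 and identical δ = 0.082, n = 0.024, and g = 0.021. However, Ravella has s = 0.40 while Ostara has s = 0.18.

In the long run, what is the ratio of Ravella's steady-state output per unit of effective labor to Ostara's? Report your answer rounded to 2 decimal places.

Steady-state y* = [s/(n + g + δ)]^(α/(1−α)), so the ratio is [ (s_R/(n + g + δ)_R) / (s_O/(n + g + δ)_O) ]^0.4085.
s_R/(n + g + δ)_R = 0.40/0.127 = 3.1496; s_O/(n + g + δ)_O = 0.18/0.127 = 1.4173.
Ratio = (3.1496/1.4173)^0.4085 = 2.2223^0.4085 ≈ 1.3857

y*_R / y*_O ≈ 1.39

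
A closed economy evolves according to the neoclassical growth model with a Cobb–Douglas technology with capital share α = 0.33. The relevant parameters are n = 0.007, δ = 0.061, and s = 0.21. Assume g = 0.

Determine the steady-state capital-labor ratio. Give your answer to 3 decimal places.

k* ≈ 5.382

Steady state requires s·f(k) = (n + δ)·k, i.e. s·k^α = (n + δ)·k.
Dividing both sides by k: k^(1−α) = s / (n + δ).
k^0.67 = 0.21 / (0.007 + 0.061) = 0.21 / 0.068 = 3.0882
k* = 3.0882^(1/0.67) ≈ 5.3815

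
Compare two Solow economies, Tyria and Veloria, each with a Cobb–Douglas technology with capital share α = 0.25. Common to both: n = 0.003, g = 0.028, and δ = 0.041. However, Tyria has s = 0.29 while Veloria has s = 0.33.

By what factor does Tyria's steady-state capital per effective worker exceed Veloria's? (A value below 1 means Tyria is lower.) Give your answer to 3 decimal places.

ratio ≈ 0.842

Steady-state k* = [s/(n + g + δ)]^(1/(1−α)), so the ratio is [ (s_T/(n + g + δ)_T) / (s_V/(n + g + δ)_V) ]^1.3333.
s_T/(n + g + δ)_T = 0.29/0.072 = 4.0278; s_V/(n + g + δ)_V = 0.33/0.072 = 4.5833.
Ratio = (4.0278/4.5833)^1.3333 = 0.8788^1.3333 ≈ 0.8418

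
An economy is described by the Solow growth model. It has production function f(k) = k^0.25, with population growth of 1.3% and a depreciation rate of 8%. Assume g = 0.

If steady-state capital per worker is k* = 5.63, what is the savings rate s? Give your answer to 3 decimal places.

In steady state, investment equals break-even investment: s·k^α = (n + δ)·k.
So s / (n + δ) = (k*)^(1−α) = 5.63^0.75 = 3.6549.
Therefore s = 3.6549 × (n + δ) = 3.6549 × 0.093 = 0.3399.

s ≈ 0.340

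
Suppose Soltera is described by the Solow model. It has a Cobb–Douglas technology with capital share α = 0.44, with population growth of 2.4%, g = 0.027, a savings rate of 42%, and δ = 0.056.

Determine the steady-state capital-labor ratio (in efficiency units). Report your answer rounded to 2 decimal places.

k* = 11.49

At the steady state, Δk = 0, so s·k^α = (n + g + δ)·k.
Rearranging, k^(1−α) = s / (n + g + δ).
k^0.56 = 0.42 / (0.024 + 0.027 + 0.056) = 0.42 / 0.107 = 3.9252
k* = 3.9252^(1/0.56) ≈ 11.4939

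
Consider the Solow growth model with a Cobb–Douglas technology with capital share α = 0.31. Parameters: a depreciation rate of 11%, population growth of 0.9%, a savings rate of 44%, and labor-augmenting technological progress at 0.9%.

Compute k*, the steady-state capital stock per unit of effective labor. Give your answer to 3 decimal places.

k* ≈ 5.986

In steady state, investment equals break-even investment: s·k^α = (n + g + δ)·k.
Dividing both sides by k: k^(1−α) = s / (n + g + δ).
k^0.69 = 0.44 / (0.009 + 0.009 + 0.110) = 0.44 / 0.128 = 3.4375
k* = 3.4375^(1/0.69) ≈ 5.9864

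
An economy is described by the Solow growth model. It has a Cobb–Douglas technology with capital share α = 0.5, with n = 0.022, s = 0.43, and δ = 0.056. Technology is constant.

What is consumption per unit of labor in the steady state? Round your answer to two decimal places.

Steady state requires s·f(k) = (n + δ)·k, i.e. s·k^α = (n + δ)·k.
Rearranging, k^(1−α) = s / (n + δ).
k^0.5 = 0.43 / (0.022 + 0.056) = 0.43 / 0.078 = 5.5128
k* = 5.5128^(1/0.5) ≈ 30.3910
y* = (k*)^α = 30.3910^0.5 ≈ 5.5128
c* = (1 − s)·y* = (1 − 0.43) × 5.5128 ≈ 3.1423

c* = 3.14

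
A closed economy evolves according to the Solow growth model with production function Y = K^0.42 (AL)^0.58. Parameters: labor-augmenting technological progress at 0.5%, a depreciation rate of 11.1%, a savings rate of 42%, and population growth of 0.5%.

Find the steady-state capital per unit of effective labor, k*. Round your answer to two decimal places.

k* = 8.55

Steady state requires s·f(k) = (n + g + δ)·k, i.e. s·k^α = (n + g + δ)·k.
Dividing both sides by k: k^(1−α) = s / (n + g + δ).
k^0.58 = 0.42 / (0.005 + 0.005 + 0.111) = 0.42 / 0.121 = 3.4711
k* = 3.4711^(1/0.58) ≈ 8.5475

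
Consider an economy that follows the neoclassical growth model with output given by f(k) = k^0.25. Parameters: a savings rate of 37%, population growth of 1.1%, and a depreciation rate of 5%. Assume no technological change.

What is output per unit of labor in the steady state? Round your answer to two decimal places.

Steady state requires s·f(k) = (n + δ)·k, i.e. s·k^α = (n + δ)·k.
Rearranging, k^(1−α) = s / (n + δ).
k^0.75 = 0.37 / (0.011 + 0.050) = 0.37 / 0.061 = 6.0656
k* = 6.0656^(1/0.75) ≈ 11.0619
y* = (k*)^α = 11.0619^0.25 ≈ 1.8237

y* = 1.82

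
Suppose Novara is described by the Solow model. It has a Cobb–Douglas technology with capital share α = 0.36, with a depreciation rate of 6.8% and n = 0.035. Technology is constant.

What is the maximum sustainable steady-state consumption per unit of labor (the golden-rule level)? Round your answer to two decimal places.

At the golden rule, f'(k) = n + δ, so α·k^(α−1) = n + δ and k_gold = (α/(n + δ))^(1/(1−α)).
k_gold = (0.36/0.103)^(1/0.64) = 3.4951^1.5625 ≈ 7.0657
c_gold = f(k_gold) − (n + δ)·k_gold = 2.0216 − 0.103×7.0657 ≈ 1.2938

c_gold ≈ 1.29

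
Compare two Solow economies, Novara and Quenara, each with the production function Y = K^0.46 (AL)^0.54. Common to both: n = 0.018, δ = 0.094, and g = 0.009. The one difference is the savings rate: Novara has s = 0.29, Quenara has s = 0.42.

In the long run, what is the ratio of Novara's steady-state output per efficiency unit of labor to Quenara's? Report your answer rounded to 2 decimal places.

Steady-state y* = [s/(n + g + δ)]^(α/(1−α)), so the ratio is [ (s_N/(n + g + δ)_N) / (s_Q/(n + g + δ)_Q) ]^0.8519.
s_N/(n + g + δ)_N = 0.29/0.121 = 2.3967; s_Q/(n + g + δ)_Q = 0.42/0.121 = 3.4711.
Ratio = (2.3967/3.4711)^0.8519 = 0.6905^0.8519 ≈ 0.7294

ratio ≈ 0.73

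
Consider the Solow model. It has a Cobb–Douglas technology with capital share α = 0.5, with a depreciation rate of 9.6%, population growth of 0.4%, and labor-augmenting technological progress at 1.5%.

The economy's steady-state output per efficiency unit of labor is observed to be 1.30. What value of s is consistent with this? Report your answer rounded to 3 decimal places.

s ≈ 0.150

At the steady state, Δk = 0, so s·k^α = (n + g + δ)·k.
Since y* = [s/(n + g + δ)]^(α/(1−α)), we have s/(n + g + δ) = (y*)^((1−α)/α) = 1.30^1 = 1.3000.
Therefore s = 1.3000 × (n + g + δ) = 1.3000 × 0.115 = 0.1495.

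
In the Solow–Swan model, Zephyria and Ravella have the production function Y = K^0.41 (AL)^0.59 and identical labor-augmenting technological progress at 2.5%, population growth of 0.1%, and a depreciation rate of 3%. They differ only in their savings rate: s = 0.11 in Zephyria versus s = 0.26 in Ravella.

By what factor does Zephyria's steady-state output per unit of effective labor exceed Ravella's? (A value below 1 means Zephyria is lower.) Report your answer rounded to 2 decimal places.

ratio ≈ 0.55

Steady-state y* = [s/(n + g + δ)]^(α/(1−α)), so the ratio is [ (s_Z/(n + g + δ)_Z) / (s_R/(n + g + δ)_R) ]^0.6949.
s_Z/(n + g + δ)_Z = 0.11/0.056 = 1.9643; s_R/(n + g + δ)_R = 0.26/0.056 = 4.6429.
Ratio = (1.9643/4.6429)^0.6949 = 0.4231^0.6949 ≈ 0.5501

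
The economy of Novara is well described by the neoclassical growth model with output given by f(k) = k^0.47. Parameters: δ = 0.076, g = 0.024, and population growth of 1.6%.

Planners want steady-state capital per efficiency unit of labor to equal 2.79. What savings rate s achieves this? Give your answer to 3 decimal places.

s ≈ 0.200

In steady state, investment equals break-even investment: s·k^α = (n + g + δ)·k.
So s / (n + g + δ) = (k*)^(1−α) = 2.79^0.53 = 1.7225.
Therefore s = 1.7225 × (n + g + δ) = 1.7225 × 0.116 = 0.1998.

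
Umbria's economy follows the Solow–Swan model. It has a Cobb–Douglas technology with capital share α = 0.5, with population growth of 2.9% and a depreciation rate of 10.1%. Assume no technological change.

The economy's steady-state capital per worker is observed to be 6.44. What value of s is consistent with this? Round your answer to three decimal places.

s ≈ 0.330

Steady state requires s·f(k) = (n + δ)·k, i.e. s·k^α = (n + δ)·k.
So s / (n + δ) = (k*)^(1−α) = 6.44^0.5 = 2.5377.
Therefore s = 2.5377 × (n + δ) = 2.5377 × 0.130 = 0.3299.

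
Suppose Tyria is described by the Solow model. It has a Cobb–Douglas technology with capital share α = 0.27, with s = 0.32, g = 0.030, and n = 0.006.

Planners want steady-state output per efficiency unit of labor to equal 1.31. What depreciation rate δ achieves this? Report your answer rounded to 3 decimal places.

In steady state, investment equals break-even investment: s·k^α = (n + g + δ)·k.
Since y* = [s/(n + g + δ)]^(α/(1−α)), we have s/(n + g + δ) = (y*)^((1−α)/α) = 1.31^2.7037 = 2.0752.
Therefore n + g + δ = s / 2.0752 = 0.32 / 2.0752 = 0.1542, so δ = 0.1542 − 0.036 = 0.1182.

δ ≈ 0.118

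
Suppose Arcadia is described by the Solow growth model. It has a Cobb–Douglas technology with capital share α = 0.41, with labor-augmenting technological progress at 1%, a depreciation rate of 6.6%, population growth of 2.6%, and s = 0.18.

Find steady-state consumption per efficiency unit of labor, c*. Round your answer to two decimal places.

c* = 1.22

Steady state requires s·f(k) = (n + g + δ)·k, i.e. s·k^α = (n + g + δ)·k.
Rearranging, k^(1−α) = s / (n + g + δ).
k^0.59 = 0.18 / (0.026 + 0.010 + 0.066) = 0.18 / 0.102 = 1.7647
k* = 1.7647^(1/0.59) ≈ 2.6187
y* = (k*)^α = 2.6187^0.41 ≈ 1.4839
c* = (1 − s)·y* = (1 − 0.18) × 1.4839 ≈ 1.2168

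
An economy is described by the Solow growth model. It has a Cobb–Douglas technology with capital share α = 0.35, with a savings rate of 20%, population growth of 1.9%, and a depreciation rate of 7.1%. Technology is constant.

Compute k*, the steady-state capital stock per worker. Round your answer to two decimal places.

Steady state requires s·f(k) = (n + δ)·k, i.e. s·k^α = (n + δ)·k.
Dividing both sides by k: k^(1−α) = s / (n + δ).
k^0.65 = 0.20 / (0.019 + 0.071) = 0.20 / 0.090 = 2.2222
k* = 2.2222^(1/0.65) ≈ 3.4160

k* = 3.42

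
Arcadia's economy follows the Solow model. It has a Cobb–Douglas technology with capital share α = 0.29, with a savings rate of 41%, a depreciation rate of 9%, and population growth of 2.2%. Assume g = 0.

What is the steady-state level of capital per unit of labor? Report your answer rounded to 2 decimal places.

At the steady state, Δk = 0, so s·k^α = (n + δ)·k.
Dividing both sides by k: k^(1−α) = s / (n + δ).
k^0.71 = 0.41 / (0.022 + 0.090) = 0.41 / 0.112 = 3.6607
k* = 3.6607^(1/0.71) ≈ 6.2195

k* = 6.22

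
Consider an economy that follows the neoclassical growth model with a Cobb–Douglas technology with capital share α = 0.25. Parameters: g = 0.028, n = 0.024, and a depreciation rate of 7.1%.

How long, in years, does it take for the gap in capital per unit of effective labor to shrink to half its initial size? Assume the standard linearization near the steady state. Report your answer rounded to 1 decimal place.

t_½ ≈ 7.5 years

Near the steady state the convergence rate is λ = (1 − α)(n + g + δ).
λ = (1 − 0.25) × 0.123 = 0.75 × 0.123 = 0.09225
Half-life = ln 2 / λ = 0.6931 / 0.09225 ≈ 7.51 years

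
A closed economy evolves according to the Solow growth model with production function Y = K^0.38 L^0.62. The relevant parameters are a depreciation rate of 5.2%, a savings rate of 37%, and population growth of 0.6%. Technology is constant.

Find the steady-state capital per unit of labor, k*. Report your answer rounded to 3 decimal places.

In steady state, investment equals break-even investment: s·k^α = (n + δ)·k.
Rearranging, k^(1−α) = s / (n + δ).
k^0.62 = 0.37 / (0.006 + 0.052) = 0.37 / 0.058 = 6.3793
k* = 6.3793^(1/0.62) ≈ 19.8619

k* ≈ 19.862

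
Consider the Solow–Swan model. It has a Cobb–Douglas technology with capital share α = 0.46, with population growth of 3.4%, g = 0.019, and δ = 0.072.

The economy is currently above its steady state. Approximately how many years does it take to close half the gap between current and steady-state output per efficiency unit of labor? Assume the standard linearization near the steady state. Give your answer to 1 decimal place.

Near the steady state the convergence rate is λ = (1 − α)(n + g + δ).
λ = (1 − 0.46) × 0.125 = 0.54 × 0.125 = 0.0675
Half-life = ln 2 / λ = 0.6931 / 0.0675 ≈ 10.27 years

half-life ≈ 10.3 years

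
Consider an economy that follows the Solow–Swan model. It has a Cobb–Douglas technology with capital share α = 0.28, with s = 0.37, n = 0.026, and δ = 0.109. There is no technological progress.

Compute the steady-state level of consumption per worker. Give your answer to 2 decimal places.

c* ≈ 0.93

At the steady state, Δk = 0, so s·k^α = (n + δ)·k.
Rearranging, k^(1−α) = s / (n + δ).
k^0.72 = 0.37 / (0.026 + 0.109) = 0.37 / 0.135 = 2.7407
k* = 2.7407^(1/0.72) ≈ 4.0564
y* = (k*)^α = 4.0564^0.28 ≈ 1.4801
c* = (1 − s)·y* = (1 − 0.37) × 1.4801 ≈ 0.9325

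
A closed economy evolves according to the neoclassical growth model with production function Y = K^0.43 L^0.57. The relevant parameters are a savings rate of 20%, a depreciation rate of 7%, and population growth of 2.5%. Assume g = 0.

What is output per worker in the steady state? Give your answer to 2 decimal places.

y* ≈ 1.75

At the steady state, Δk = 0, so s·k^α = (n + δ)·k.
Rearranging, k^(1−α) = s / (n + δ).
k^0.57 = 0.20 / (0.025 + 0.070) = 0.20 / 0.095 = 2.1053
k* = 2.1053^(1/0.57) ≈ 3.6916
y* = (k*)^α = 3.6916^0.43 ≈ 1.7535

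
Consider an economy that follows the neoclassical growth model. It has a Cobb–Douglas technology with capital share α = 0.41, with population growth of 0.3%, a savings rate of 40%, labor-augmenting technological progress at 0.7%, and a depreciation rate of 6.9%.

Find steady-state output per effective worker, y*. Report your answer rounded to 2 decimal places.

y* ≈ 3.09

Steady state requires s·f(k) = (n + g + δ)·k, i.e. s·k^α = (n + g + δ)·k.
Dividing both sides by k: k^(1−α) = s / (n + g + δ).
k^0.59 = 0.40 / (0.003 + 0.007 + 0.069) = 0.40 / 0.079 = 5.0633
k* = 5.0633^(1/0.59) ≈ 15.6299
y* = (k*)^α = 15.6299^0.41 ≈ 3.0869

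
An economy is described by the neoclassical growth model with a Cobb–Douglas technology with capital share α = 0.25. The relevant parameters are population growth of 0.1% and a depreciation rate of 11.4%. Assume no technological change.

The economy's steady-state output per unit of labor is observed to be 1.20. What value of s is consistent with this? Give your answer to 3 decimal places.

In steady state, investment equals break-even investment: s·k^α = (n + δ)·k.
Since y* = [s/(n + δ)]^(α/(1−α)), we have s/(n + δ) = (y*)^((1−α)/α) = 1.20^3 = 1.7280.
Therefore s = 1.7280 × (n + δ) = 1.7280 × 0.115 = 0.1987.

s ≈ 0.199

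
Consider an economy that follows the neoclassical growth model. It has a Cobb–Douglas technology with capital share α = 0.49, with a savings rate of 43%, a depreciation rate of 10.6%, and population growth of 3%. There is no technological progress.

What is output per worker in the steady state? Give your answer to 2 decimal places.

Steady state requires s·f(k) = (n + δ)·k, i.e. s·k^α = (n + δ)·k.
Dividing both sides by k: k^(1−α) = s / (n + δ).
k^0.51 = 0.43 / (0.030 + 0.106) = 0.43 / 0.136 = 3.1618
k* = 3.1618^(1/0.51) ≈ 9.5557
y* = (k*)^α = 9.5557^0.49 ≈ 3.0222

y* = 3.02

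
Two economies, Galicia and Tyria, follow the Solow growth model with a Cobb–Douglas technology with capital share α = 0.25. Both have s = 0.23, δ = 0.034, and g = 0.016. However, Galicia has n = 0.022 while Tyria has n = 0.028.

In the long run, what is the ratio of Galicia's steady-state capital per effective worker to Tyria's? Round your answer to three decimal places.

Steady-state k* = [s/(n + g + δ)]^(1/(1−α)), so the ratio is [ (s_G/(n + g + δ)_G) / (s_T/(n + g + δ)_T) ]^1.3333.
s_G/(n + g + δ)_G = 0.23/0.072 = 3.1944; s_T/(n + g + δ)_T = 0.23/0.078 = 2.9487.
Ratio = (3.1944/2.9487)^1.3333 = 1.0833^1.3333 ≈ 1.1126

ratio ≈ 1.113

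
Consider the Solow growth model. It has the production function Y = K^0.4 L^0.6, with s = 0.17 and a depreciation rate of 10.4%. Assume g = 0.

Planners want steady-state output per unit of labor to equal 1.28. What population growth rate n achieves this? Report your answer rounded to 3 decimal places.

n ≈ 0.013

In steady state, investment equals break-even investment: s·k^α = (n + δ)·k.
Since y* = [s/(n + δ)]^(α/(1−α)), we have s/(n + δ) = (y*)^((1−α)/α) = 1.28^1.5 = 1.4482.
Therefore n + δ = s / 1.4482 = 0.17 / 1.4482 = 0.1174, so n = 0.1174 − 0.104 = 0.0134.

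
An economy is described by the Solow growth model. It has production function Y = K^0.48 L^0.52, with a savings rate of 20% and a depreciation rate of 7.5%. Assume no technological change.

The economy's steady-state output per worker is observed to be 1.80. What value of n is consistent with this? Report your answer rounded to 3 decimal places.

n ≈ 0.031

In steady state, investment equals break-even investment: s·k^α = (n + δ)·k.
Since y* = [s/(n + δ)]^(α/(1−α)), we have s/(n + δ) = (y*)^((1−α)/α) = 1.80^1.0833 = 1.8903.
Therefore n + δ = s / 1.8903 = 0.20 / 1.8903 = 0.1058, so n = 0.1058 − 0.075 = 0.0308.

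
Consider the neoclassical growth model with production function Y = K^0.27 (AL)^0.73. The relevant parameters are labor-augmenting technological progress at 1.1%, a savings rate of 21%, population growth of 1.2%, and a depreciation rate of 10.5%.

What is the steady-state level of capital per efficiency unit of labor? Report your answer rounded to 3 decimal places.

k* = 1.970

Steady state requires s·f(k) = (n + g + δ)·k, i.e. s·k^α = (n + g + δ)·k.
Dividing both sides by k: k^(1−α) = s / (n + g + δ).
k^0.73 = 0.21 / (0.012 + 0.011 + 0.105) = 0.21 / 0.128 = 1.6406
k* = 1.6406^(1/0.73) ≈ 1.9703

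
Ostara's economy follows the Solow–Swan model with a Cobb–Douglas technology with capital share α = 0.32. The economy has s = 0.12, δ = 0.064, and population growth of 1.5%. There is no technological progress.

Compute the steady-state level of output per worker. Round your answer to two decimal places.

Steady state requires s·f(k) = (n + δ)·k, i.e. s·k^α = (n + δ)·k.
Dividing both sides by k: k^(1−α) = s / (n + δ).
k^0.68 = 0.12 / (0.015 + 0.064) = 0.12 / 0.079 = 1.5190
k* = 1.5190^(1/0.68) ≈ 1.8493
y* = (k*)^α = 1.8493^0.32 ≈ 1.2174

y* = 1.22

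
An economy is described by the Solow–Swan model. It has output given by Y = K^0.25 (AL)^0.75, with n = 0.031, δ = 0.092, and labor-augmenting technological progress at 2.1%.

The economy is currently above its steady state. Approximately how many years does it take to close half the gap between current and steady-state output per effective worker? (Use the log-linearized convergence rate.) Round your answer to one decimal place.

about 6.4 years

Near the steady state the convergence rate is λ = (1 − α)(n + g + δ).
λ = (1 − 0.25) × 0.144 = 0.75 × 0.144 = 0.1080
Half-life = ln 2 / λ = 0.6931 / 0.1080 ≈ 6.42 years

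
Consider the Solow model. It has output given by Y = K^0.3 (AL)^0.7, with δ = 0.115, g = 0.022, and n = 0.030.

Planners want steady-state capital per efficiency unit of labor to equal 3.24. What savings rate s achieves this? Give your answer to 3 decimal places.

s ≈ 0.380

In steady state, investment equals break-even investment: s·k^α = (n + g + δ)·k.
So s / (n + g + δ) = (k*)^(1−α) = 3.24^0.7 = 2.2771.
Therefore s = 2.2771 × (n + g + δ) = 2.2771 × 0.167 = 0.3803.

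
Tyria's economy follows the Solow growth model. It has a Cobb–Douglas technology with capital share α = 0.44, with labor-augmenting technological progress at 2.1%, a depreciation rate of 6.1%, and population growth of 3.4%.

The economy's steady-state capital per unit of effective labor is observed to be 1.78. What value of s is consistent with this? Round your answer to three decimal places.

s ≈ 0.160

In steady state, investment equals break-even investment: s·k^α = (n + g + δ)·k.
So s / (n + g + δ) = (k*)^(1−α) = 1.78^0.56 = 1.3811.
Therefore s = 1.3811 × (n + g + δ) = 1.3811 × 0.116 = 0.1602.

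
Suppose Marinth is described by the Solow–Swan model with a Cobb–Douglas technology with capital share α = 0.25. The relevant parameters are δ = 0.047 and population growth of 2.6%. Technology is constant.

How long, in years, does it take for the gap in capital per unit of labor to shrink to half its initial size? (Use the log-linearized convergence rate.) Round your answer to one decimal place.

half-life ≈ 12.7 years

Near the steady state the convergence rate is λ = (1 − α)(n + δ).
λ = (1 − 0.25) × 0.073 = 0.75 × 0.073 = 0.05475
Half-life = ln 2 / λ = 0.6931 / 0.05475 ≈ 12.66 years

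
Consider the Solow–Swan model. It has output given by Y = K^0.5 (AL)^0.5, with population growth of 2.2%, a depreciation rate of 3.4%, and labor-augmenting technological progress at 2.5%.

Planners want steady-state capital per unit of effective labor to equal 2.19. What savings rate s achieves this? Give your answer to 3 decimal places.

Steady state requires s·f(k) = (n + g + δ)·k, i.e. s·k^α = (n + g + δ)·k.
So s / (n + g + δ) = (k*)^(1−α) = 2.19^0.5 = 1.4799.
Therefore s = 1.4799 × (n + g + δ) = 1.4799 × 0.081 = 0.1199.

s ≈ 0.120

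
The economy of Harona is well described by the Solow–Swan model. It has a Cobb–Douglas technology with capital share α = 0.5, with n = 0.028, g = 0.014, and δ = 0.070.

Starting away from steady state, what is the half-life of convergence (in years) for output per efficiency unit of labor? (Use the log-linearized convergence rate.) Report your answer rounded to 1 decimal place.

half-life ≈ 12.4 years

Near the steady state the convergence rate is λ = (1 − α)(n + g + δ).
λ = (1 − 0.5) × 0.112 = 0.5 × 0.112 = 0.0560
Half-life = ln 2 / λ = 0.6931 / 0.0560 ≈ 12.38 years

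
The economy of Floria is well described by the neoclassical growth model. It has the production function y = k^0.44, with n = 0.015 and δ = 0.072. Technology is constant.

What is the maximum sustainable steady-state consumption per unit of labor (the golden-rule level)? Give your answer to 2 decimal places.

At the golden rule, f'(k) = n + δ, so α·k^(α−1) = n + δ and k_gold = (α/(n + δ))^(1/(1−α)).
k_gold = (0.44/0.087)^(1/0.56) = 5.0575^1.7857 ≈ 18.0725
c_gold = f(k_gold) − (n + δ)·k_gold = 3.5735 − 0.087×18.0725 ≈ 2.0012

c_gold ≈ 2.00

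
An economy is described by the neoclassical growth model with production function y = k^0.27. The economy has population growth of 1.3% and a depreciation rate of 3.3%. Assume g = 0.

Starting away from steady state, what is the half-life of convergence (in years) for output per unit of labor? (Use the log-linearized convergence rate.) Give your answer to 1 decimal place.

Near the steady state the convergence rate is λ = (1 − α)(n + δ).
λ = (1 − 0.27) × 0.046 = 0.73 × 0.046 = 0.03358
Half-life = ln 2 / λ = 0.6931 / 0.03358 ≈ 20.64 years

half-life ≈ 20.6 years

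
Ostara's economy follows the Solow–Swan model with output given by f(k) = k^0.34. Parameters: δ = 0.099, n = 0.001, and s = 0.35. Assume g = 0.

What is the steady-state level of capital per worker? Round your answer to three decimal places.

k* = 6.673

Steady state requires s·f(k) = (n + δ)·k, i.e. s·k^α = (n + δ)·k.
Rearranging, k^(1−α) = s / (n + δ).
k^0.66 = 0.35 / (0.001 + 0.099) = 0.35 / 0.100 = 3.5000
k* = 3.5000^(1/0.66) ≈ 6.6734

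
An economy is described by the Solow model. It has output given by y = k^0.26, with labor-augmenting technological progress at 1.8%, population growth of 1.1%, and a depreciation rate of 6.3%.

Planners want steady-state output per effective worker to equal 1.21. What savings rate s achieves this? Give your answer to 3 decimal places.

Steady state requires s·f(k) = (n + g + δ)·k, i.e. s·k^α = (n + g + δ)·k.
Since y* = [s/(n + g + δ)]^(α/(1−α)), we have s/(n + g + δ) = (y*)^((1−α)/α) = 1.21^2.8462 = 1.7204.
Therefore s = 1.7204 × (n + g + δ) = 1.7204 × 0.092 = 0.1583.

s ≈ 0.158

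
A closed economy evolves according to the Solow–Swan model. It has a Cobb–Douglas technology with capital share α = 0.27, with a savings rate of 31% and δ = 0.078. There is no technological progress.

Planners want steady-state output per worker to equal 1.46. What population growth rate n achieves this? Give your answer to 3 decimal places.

n ≈ 0.033

At the steady state, Δk = 0, so s·k^α = (n + δ)·k.
Since y* = [s/(n + δ)]^(α/(1−α)), we have s/(n + δ) = (y*)^((1−α)/α) = 1.46^2.7037 = 2.7820.
Therefore n + δ = s / 2.7820 = 0.31 / 2.7820 = 0.1114, so n = 0.1114 − 0.078 = 0.0334.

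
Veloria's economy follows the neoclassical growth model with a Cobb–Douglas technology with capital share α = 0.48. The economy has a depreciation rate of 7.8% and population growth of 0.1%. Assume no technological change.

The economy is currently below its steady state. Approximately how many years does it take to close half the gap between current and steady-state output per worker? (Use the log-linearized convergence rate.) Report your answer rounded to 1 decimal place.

Near the steady state the convergence rate is λ = (1 − α)(n + δ).
λ = (1 − 0.48) × 0.079 = 0.52 × 0.079 = 0.04108
Half-life = ln 2 / λ = 0.6931 / 0.04108 ≈ 16.87 years

t_½ ≈ 16.9 years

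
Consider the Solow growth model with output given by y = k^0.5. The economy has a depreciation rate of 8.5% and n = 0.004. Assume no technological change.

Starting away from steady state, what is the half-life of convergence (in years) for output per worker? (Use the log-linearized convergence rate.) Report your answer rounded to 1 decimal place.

about 15.6 years

Near the steady state the convergence rate is λ = (1 − α)(n + δ).
λ = (1 − 0.5) × 0.089 = 0.5 × 0.089 = 0.0445
Half-life = ln 2 / λ = 0.6931 / 0.0445 ≈ 15.58 years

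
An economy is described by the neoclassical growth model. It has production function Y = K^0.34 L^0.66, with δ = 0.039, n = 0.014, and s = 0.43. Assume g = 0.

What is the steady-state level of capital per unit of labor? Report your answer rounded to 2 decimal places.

k* = 23.85

Steady state requires s·f(k) = (n + δ)·k, i.e. s·k^α = (n + δ)·k.
Rearranging, k^(1−α) = s / (n + δ).
k^0.66 = 0.43 / (0.014 + 0.039) = 0.43 / 0.053 = 8.1132
k* = 8.1132^(1/0.66) ≈ 23.8541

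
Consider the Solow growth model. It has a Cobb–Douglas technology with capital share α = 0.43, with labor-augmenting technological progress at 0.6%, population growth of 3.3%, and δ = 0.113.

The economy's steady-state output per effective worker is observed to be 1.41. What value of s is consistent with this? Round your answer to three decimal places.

Steady state requires s·f(k) = (n + g + δ)·k, i.e. s·k^α = (n + g + δ)·k.
Since y* = [s/(n + g + δ)]^(α/(1−α)), we have s/(n + g + δ) = (y*)^((1−α)/α) = 1.41^1.3256 = 1.5769.
Therefore s = 1.5769 × (n + g + δ) = 1.5769 × 0.152 = 0.2397.

s ≈ 0.240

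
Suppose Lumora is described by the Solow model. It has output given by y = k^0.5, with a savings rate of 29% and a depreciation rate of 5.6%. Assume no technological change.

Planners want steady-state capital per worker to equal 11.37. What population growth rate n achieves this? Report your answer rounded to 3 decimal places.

Steady state requires s·f(k) = (n + δ)·k, i.e. s·k^α = (n + δ)·k.
So s / (n + δ) = (k*)^(1−α) = 11.37^0.5 = 3.3719.
Therefore n + δ = s / 3.3719 = 0.29 / 3.3719 = 0.0860, so n = 0.0860 − 0.056 = 0.0300.

n ≈ 0.030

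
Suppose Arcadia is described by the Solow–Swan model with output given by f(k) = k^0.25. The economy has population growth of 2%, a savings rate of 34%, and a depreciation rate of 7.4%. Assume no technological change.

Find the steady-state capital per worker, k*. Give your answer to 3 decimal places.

At the steady state, Δk = 0, so s·k^α = (n + δ)·k.
Dividing both sides by k: k^(1−α) = s / (n + δ).
k^0.75 = 0.34 / (0.020 + 0.074) = 0.34 / 0.094 = 3.6170
k* = 3.6170^(1/0.75) ≈ 5.5522

k* = 5.552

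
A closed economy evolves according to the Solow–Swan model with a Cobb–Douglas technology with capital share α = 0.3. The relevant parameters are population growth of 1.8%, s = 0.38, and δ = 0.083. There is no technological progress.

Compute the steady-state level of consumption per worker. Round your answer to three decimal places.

c* ≈ 1.094

Steady state requires s·f(k) = (n + δ)·k, i.e. s·k^α = (n + δ)·k.
Dividing both sides by k: k^(1−α) = s / (n + δ).
k^0.7 = 0.38 / (0.018 + 0.083) = 0.38 / 0.101 = 3.7624
k* = 3.7624^(1/0.7) ≈ 6.6388
y* = (k*)^α = 6.6388^0.3 ≈ 1.7645
c* = (1 − s)·y* = (1 − 0.38) × 1.7645 ≈ 1.0940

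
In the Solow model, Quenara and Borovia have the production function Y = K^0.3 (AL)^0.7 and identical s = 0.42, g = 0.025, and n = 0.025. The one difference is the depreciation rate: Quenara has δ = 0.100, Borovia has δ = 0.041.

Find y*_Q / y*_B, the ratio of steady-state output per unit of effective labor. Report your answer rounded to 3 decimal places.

ratio ≈ 0.807

Steady-state y* = [s/(n + g + δ)]^(α/(1−α)), so the ratio is [ (s_Q/(n + g + δ)_Q) / (s_B/(n + g + δ)_B) ]^0.4286.
s_Q/(n + g + δ)_Q = 0.42/0.150 = 2.8000; s_B/(n + g + δ)_B = 0.42/0.091 = 4.6154.
Ratio = (2.8000/4.6154)^0.4286 = 0.6067^0.4286 ≈ 0.8072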